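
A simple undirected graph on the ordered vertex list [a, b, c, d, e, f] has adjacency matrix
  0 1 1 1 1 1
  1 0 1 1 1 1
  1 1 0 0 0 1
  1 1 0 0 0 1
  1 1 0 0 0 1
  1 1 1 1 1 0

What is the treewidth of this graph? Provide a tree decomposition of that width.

Treewidth 3.
One optimal decomposition is:
Bags: B1 = {a, b, d, f}  B2 = {a, b, c, f}  B3 = {a, b, e, f}
Tree: B1–B2, B1–B3

The largest bag has 4 vertices, giving width 3; this decomposition certifies tw(G) ≤ 3. Conversely, {a, b, d, f} is a clique of size 4, and the vertices of any clique must share a bag in every tree decomposition; so some bag has ≥ 4 vertices and tw(G) ≥ 3. Therefore the treewidth is 3.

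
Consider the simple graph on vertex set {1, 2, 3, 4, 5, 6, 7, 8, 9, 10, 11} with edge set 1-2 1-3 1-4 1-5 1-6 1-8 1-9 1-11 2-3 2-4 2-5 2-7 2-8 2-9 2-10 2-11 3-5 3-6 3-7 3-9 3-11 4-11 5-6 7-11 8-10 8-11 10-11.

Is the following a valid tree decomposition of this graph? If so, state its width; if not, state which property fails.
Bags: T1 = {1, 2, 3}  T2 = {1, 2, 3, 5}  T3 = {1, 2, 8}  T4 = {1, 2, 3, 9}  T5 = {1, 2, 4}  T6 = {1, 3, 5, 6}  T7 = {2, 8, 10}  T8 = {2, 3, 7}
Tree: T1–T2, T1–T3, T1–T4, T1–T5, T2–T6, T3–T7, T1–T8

No — vertex 11 appears in no bag.

A tree decomposition must satisfy three properties: every vertex lies in some bag; for every edge, both endpoints lie together in some bag; and for every vertex, the bags containing it form a connected subtree. Here vertex 11 appears in no bag, so the decomposition is invalid.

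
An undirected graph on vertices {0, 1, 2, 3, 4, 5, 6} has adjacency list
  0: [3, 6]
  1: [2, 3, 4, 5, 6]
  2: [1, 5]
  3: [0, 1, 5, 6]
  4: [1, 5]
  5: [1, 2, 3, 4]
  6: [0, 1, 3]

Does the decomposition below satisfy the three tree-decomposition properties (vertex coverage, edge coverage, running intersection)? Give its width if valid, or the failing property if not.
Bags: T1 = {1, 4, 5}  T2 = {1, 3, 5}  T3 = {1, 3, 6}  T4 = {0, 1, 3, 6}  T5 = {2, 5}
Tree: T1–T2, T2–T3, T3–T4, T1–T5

A tree decomposition must satisfy three properties: every vertex lies in some bag; for every edge, both endpoints lie together in some bag; and for every vertex, the bags containing it form a connected subtree. Here edge (1,2) lies in no bag, so the decomposition is invalid.

No — edge (1,2) lies in no bag.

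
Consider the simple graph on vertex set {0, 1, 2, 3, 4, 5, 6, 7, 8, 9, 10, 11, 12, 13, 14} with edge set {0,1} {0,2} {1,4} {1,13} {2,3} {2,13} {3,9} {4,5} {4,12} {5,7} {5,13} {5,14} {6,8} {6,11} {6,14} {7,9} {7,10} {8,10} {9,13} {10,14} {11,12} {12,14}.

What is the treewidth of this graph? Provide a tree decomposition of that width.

Every bag has size at most 4, so the width is 4 − 1 = 3 and tw(G) ≤ 3. For the lower bound: the 4 vertex sets {0,2,3}, {1}, {13}, {4,5,7,9} are disjoint, each induces a connected subgraph, and every pair is joined by at least one edge of G. Contracting each set to a single vertex therefore yields K_{4} as a minor, and since treewidth is minor-monotone, tw(G) ≥ tw(K_{4}) = 3. Hence tw(G) = 3 exactly.

Treewidth 3.
Bags: B1 = {0, 1, 2, 3}  B2 = {1, 2, 3, 13}  B3 = {1, 3, 9, 13}  B4 = {1, 4, 9, 13}  B5 = {4, 5, 9, 13}  B6 = {4, 5, 7, 9}  B7 = {4, 5, 7, 12}  B8 = {5, 7, 12, 14}  B9 = {7, 10, 12, 14}  B10 = {10, 11, 12, 14}  B11 = {6, 10, 11, 14}  B12 = {6, 8, 10, 11}
Tree: B1–B2, B2–B3, B3–B4, B4–B5, B5–B6, B6–B7, B7–B8, B8–B9, B9–B10, B10–B11, B11–B12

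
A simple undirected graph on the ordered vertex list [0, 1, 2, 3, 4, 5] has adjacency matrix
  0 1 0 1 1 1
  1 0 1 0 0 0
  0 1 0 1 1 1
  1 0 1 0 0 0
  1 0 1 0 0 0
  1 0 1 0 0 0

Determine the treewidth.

2

A width-2 tree decomposition is:
Bags: B1 = {0, 2, 3}  B2 = {0, 2, 5}  B3 = {0, 2, 4}  B4 = {0, 1, 2}
Tree: B1–B2, B2–B3, B3–B4
The largest bag has 3 vertices, giving width 2; this decomposition certifies tw(G) ≤ 2. For the lower bound, G contains the cycle 3–0–5–2–3, so G is not a forest; only forests have treewidth ≤ 1, hence tw(G) ≥ 2. The upper and lower bounds meet at 2, so that is the treewidth.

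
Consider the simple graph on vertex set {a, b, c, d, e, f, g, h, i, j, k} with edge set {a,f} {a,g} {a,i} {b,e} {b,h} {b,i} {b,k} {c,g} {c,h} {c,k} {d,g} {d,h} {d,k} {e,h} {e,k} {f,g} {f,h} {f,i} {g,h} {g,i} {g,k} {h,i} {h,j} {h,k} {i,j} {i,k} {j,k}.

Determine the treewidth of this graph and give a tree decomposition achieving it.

Treewidth 3.
Bags: B1 = {h, i, j, k}  B2 = {g, h, i, k}  B3 = {f, g, h, i}  B4 = {b, h, i, k}  B5 = {d, g, h, k}  B6 = {a, f, g, i}  B7 = {b, e, h, k}  B8 = {c, g, h, k}
Tree: B1–B2, B2–B3, B2–B4, B2–B5, B3–B6, B4–B7, B5–B8

The largest bag has 4 vertices, giving width 3; this decomposition certifies tw(G) ≤ 3. Conversely, {f, g, h, i} is a clique of size 4, and the vertices of any clique must share a bag in every tree decomposition; so some bag has ≥ 4 vertices and tw(G) ≥ 3. The upper and lower bounds meet at 3, so that is the treewidth.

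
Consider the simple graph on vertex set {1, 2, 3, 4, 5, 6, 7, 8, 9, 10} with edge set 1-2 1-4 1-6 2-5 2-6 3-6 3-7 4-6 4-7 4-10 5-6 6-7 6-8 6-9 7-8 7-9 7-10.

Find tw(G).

A width-2 tree decomposition is:
Bags: B1 = {1, 2, 6}  B2 = {1, 4, 6}  B3 = {4, 6, 7}  B4 = {2, 5, 6}  B5 = {4, 7, 10}  B6 = {3, 6, 7}  B7 = {6, 7, 8}  B8 = {6, 7, 9}
Tree: B1–B2, B2–B3, B1–B4, B3–B5, B3–B6, B3–B7, B6–B8
Each bag holds 3 vertices, so the decomposition has width 2, which upper-bounds the treewidth. On the other hand G contains the 3-clique {4, 7, 10}. A clique must lie in a single bag of any decomposition, so no decomposition can have width below 2. Therefore the treewidth is 2.

2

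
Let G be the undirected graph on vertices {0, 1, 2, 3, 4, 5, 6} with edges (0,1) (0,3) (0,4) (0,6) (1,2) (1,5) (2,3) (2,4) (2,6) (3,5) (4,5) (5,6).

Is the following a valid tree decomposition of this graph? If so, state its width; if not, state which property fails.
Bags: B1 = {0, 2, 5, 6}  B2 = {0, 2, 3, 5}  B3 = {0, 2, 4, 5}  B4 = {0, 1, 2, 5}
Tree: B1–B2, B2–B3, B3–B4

Every vertex of G appears in some bag (union = {0, 1, 2, 3, 4, 5, 6}); every edge is covered by a bag; and for each vertex v the set of bags containing v is connected in the bag tree. The decomposition is therefore valid. The largest bag has 4 vertices, so the width is 3.

Yes; width 3.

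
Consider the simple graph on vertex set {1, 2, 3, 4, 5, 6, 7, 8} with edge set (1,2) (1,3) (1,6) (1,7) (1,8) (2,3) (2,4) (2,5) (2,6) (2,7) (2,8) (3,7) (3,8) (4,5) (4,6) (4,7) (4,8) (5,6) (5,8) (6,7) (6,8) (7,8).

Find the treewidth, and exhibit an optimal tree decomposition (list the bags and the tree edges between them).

Treewidth 4.
One optimal decomposition is:
Bags: B1 = {1, 2, 6, 7, 8}  B2 = {2, 4, 6, 7, 8}  B3 = {1, 2, 3, 7, 8}  B4 = {2, 4, 5, 6, 8}
Tree: B1–B2, B1–B3, B2–B4

Each bag holds 5 vertices, so the decomposition has width 4, which upper-bounds the treewidth. For the lower bound, the 5 vertices {1, 2, 3, 7, 8} are pairwise adjacent, and any tree decomposition puts a clique entirely inside one bag — forcing width ≥ 4. Therefore the treewidth is 4.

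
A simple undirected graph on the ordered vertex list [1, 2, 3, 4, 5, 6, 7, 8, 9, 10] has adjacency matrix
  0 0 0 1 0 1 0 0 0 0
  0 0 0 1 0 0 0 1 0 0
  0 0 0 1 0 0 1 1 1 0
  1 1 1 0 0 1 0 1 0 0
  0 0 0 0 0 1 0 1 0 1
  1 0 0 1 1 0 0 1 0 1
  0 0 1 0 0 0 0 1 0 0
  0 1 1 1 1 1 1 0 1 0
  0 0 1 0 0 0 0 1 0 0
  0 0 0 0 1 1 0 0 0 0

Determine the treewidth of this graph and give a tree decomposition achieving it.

Treewidth 2.
One optimal decomposition is:
Bags: B1 = {4, 6, 8}  B2 = {3, 4, 8}  B3 = {3, 7, 8}  B4 = {5, 6, 8}  B5 = {1, 4, 6}  B6 = {3, 8, 9}  B7 = {2, 4, 8}  B8 = {5, 6, 10}
Tree: B1–B2, B2–B3, B1–B4, B1–B5, B3–B6, B2–B7, B4–B8

Each bag holds 3 vertices, so the decomposition has width 2, which upper-bounds the treewidth. On the other hand G contains the 3-clique {2, 4, 8}. A clique must lie in a single bag of any decomposition, so no decomposition can have width below 2. Combining the bounds, tw(G) = 2.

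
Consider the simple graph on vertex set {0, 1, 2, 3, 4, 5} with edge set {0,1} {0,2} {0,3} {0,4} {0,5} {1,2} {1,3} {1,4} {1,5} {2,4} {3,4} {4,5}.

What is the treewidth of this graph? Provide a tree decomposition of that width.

The largest bag has 4 vertices, giving width 3; this decomposition certifies tw(G) ≤ 3. For the lower bound, the 4 vertices {0, 1, 2, 4} are pairwise adjacent, and any tree decomposition puts a clique entirely inside one bag — forcing width ≥ 3. Therefore the treewidth is 3.

Treewidth 3.
Bags: B1 = {0, 1, 3, 4}  B2 = {0, 1, 2, 4}  B3 = {0, 1, 4, 5}
Tree: B1–B2, B1–B3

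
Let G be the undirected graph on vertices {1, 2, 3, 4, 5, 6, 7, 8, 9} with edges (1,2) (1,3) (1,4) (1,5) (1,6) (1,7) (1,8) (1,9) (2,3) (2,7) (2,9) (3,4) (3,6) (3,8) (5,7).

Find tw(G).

2

A width-2 tree decomposition is:
Bags: B1 = {1, 3, 4}  B2 = {1, 2, 3}  B3 = {1, 3, 8}  B4 = {1, 2, 9}  B5 = {1, 2, 7}  B6 = {1, 3, 6}  B7 = {1, 5, 7}
Tree: B1–B2, B1–B3, B2–B4, B4–B5, B1–B6, B5–B7
The largest bag has 3 vertices, giving width 2; this decomposition certifies tw(G) ≤ 2. For the lower bound, the 3 vertices {1, 2, 9} are pairwise adjacent, and any tree decomposition puts a clique entirely inside one bag — forcing width ≥ 2. Therefore the treewidth is 2.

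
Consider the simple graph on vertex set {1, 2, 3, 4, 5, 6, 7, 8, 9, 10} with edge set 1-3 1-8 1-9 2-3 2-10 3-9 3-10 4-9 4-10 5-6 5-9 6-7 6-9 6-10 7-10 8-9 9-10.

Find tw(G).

2

A width-2 tree decomposition is:
Bags: B1 = {3, 9, 10}  B2 = {1, 3, 9}  B3 = {4, 9, 10}  B4 = {6, 9, 10}  B5 = {1, 8, 9}  B6 = {6, 7, 10}  B7 = {2, 3, 10}  B8 = {5, 6, 9}
Tree: B1–B2, B1–B3, B3–B4, B2–B5, B4–B6, B1–B7, B4–B8
The largest bag has 3 vertices, giving width 2; this decomposition certifies tw(G) ≤ 2. On the other hand G contains the 3-clique {1, 8, 9}. A clique must lie in a single bag of any decomposition, so no decomposition can have width below 2. Hence tw(G) = 2 exactly.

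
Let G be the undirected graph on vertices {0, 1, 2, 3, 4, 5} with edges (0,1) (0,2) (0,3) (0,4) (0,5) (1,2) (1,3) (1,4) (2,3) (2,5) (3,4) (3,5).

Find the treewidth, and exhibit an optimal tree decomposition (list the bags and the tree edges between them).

Treewidth 3.
One optimal decomposition is:
Bags: B1 = {0, 1, 2, 3}  B2 = {0, 2, 3, 5}  B3 = {0, 1, 3, 4}
Tree: B1–B2, B1–B3

The largest bag has 4 vertices, giving width 3; this decomposition certifies tw(G) ≤ 3. On the other hand G contains the 4-clique {0, 1, 2, 3}. A clique must lie in a single bag of any decomposition, so no decomposition can have width below 3. Hence tw(G) = 3 exactly.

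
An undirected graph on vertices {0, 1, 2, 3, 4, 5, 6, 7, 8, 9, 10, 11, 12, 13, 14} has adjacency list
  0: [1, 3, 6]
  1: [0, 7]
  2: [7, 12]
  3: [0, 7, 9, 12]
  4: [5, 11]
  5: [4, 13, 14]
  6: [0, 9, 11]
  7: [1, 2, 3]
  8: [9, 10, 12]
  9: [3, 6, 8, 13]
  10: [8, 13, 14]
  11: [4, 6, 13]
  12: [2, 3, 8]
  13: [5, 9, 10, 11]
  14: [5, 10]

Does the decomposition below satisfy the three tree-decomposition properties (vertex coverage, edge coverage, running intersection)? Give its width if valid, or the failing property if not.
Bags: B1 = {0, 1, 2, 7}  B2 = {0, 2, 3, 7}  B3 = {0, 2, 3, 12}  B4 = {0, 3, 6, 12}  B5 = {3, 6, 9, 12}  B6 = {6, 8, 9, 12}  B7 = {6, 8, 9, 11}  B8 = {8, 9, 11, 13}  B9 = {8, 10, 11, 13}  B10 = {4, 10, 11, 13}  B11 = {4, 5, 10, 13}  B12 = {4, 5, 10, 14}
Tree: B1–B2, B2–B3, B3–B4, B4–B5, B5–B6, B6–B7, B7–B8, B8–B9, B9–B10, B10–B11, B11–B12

Yes; width 3.

Vertex coverage: the bags together contain {0, 1, 2, 3, 4, 5, 6, 7, 8, 9, 10, 11, 12, 13, 14}, the full vertex set. Edge coverage: each edge of G has both endpoints in at least one bag. Running intersection: for every vertex, the bags containing it form a connected subtree. All three properties hold, so this is a valid tree decomposition of width max|bag| − 1 = 3, and hence tw(G) ≤ 3.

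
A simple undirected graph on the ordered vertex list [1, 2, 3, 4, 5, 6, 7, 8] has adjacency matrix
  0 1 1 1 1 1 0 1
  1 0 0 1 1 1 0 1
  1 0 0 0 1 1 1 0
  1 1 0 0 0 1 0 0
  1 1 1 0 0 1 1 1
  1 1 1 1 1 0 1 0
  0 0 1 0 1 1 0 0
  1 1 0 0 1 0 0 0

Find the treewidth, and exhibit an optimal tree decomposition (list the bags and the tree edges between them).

The largest bag has 4 vertices, giving width 3; this decomposition certifies tw(G) ≤ 3. For the lower bound, the 4 vertices {1, 2, 4, 6} are pairwise adjacent, and any tree decomposition puts a clique entirely inside one bag — forcing width ≥ 3. Combining the bounds, tw(G) = 3.

Treewidth 3.
One optimal decomposition is:
Bags: B1 = {1, 3, 5, 6}  B2 = {3, 5, 6, 7}  B3 = {1, 2, 5, 6}  B4 = {1, 2, 5, 8}  B5 = {1, 2, 4, 6}
Tree: B1–B2, B1–B3, B3–B4, B3–B5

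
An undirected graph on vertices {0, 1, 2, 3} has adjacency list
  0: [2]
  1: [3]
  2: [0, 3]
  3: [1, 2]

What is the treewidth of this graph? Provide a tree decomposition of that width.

The largest bag has 2 vertices, giving width 1; this decomposition certifies tw(G) ≤ 1. Any graph with an edge has treewidth ≥ 1, and G has the edge 0–2. Hence tw(G) = 1 exactly.

Treewidth 1.
One optimal decomposition is:
Bags: B1 = {0, 2}  B2 = {2, 3}  B3 = {1, 3}
Tree: B1–B2, B2–B3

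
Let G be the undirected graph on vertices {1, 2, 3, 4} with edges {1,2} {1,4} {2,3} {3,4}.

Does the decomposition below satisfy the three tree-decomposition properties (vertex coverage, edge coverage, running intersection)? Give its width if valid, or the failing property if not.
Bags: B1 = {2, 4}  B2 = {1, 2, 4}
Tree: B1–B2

No — vertex 3 appears in no bag.

A tree decomposition must satisfy three properties: every vertex lies in some bag; for every edge, both endpoints lie together in some bag; and for every vertex, the bags containing it form a connected subtree. Here vertex 3 appears in no bag, so the decomposition is invalid.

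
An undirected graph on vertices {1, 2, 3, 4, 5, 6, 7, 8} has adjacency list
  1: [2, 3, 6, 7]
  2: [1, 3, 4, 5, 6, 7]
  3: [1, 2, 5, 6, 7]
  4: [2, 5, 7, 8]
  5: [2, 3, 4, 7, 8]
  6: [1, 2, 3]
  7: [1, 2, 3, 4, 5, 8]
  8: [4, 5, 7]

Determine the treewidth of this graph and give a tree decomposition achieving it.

The largest bag has 4 vertices, giving width 3; this decomposition certifies tw(G) ≤ 3. Conversely, {4, 5, 7, 8} is a clique of size 4, and the vertices of any clique must share a bag in every tree decomposition; so some bag has ≥ 4 vertices and tw(G) ≥ 3. Combining the bounds, tw(G) = 3.

Treewidth 3.
One such decomposition:
Bags: B1 = {2, 4, 5, 7}  B2 = {2, 3, 5, 7}  B3 = {4, 5, 7, 8}  B4 = {1, 2, 3, 7}  B5 = {1, 2, 3, 6}
Tree: B1–B2, B1–B3, B2–B4, B4–B5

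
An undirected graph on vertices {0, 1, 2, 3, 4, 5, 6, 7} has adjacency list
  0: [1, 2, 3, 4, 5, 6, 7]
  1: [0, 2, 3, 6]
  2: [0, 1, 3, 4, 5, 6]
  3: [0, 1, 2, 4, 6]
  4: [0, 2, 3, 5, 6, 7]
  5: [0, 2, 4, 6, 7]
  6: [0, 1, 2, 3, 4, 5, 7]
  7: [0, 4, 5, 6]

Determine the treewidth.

A width-4 tree decomposition is:
Bags: B1 = {0, 4, 5, 6, 7}  B2 = {0, 2, 4, 5, 6}  B3 = {0, 2, 3, 4, 6}  B4 = {0, 1, 2, 3, 6}
Tree: B1–B2, B2–B3, B3–B4
Each bag holds 5 vertices, so the decomposition has width 4, which upper-bounds the treewidth. On the other hand G contains the 5-clique {0, 1, 2, 3, 6}. A clique must lie in a single bag of any decomposition, so no decomposition can have width below 4. Hence tw(G) = 4 exactly.

4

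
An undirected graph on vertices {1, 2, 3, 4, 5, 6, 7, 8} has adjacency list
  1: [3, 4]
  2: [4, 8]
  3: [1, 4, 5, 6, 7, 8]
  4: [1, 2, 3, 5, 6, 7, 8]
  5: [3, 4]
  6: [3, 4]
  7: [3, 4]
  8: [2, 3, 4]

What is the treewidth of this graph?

A width-2 tree decomposition is:
Bags: B1 = {3, 4, 5}  B2 = {3, 4, 8}  B3 = {3, 4, 6}  B4 = {3, 4, 7}  B5 = {1, 3, 4}  B6 = {2, 4, 8}
Tree: B1–B2, B1–B3, B2–B4, B3–B5, B2–B6
Each bag holds 3 vertices, so the decomposition has width 2, which upper-bounds the treewidth. On the other hand G contains the 3-clique {2, 4, 8}. A clique must lie in a single bag of any decomposition, so no decomposition can have width below 2. Hence tw(G) = 2 exactly.

2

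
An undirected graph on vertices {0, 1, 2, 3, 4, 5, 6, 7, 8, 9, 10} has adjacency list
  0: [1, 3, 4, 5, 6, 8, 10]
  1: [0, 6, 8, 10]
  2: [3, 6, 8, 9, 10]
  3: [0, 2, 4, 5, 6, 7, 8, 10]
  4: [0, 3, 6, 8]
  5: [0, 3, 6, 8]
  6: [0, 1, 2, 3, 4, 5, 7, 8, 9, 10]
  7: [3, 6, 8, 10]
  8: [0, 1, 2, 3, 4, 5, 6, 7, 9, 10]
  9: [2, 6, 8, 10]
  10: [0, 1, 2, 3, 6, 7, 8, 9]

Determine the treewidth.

4

A width-4 tree decomposition is:
Bags: B1 = {0, 3, 4, 6, 8}  B2 = {0, 3, 6, 8, 10}  B3 = {2, 3, 6, 8, 10}  B4 = {0, 1, 6, 8, 10}  B5 = {2, 6, 8, 9, 10}  B6 = {3, 6, 7, 8, 10}  B7 = {0, 3, 5, 6, 8}
Tree: B1–B2, B2–B3, B2–B4, B3–B5, B2–B6, B1–B7
Each bag holds 5 vertices, so the decomposition has width 4, which upper-bounds the treewidth. On the other hand G contains the 5-clique {0, 1, 6, 8, 10}. A clique must lie in a single bag of any decomposition, so no decomposition can have width below 4. Therefore the treewidth is 4.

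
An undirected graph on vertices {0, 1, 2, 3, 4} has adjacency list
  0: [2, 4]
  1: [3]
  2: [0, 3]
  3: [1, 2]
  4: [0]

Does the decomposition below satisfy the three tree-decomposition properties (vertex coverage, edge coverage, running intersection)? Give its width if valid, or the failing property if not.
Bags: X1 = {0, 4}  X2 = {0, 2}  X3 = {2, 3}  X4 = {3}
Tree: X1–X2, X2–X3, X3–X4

No — vertex 1 appears in no bag.

A tree decomposition must satisfy three properties: every vertex lies in some bag; for every edge, both endpoints lie together in some bag; and for every vertex, the bags containing it form a connected subtree. Here vertex 1 appears in no bag, so the decomposition is invalid.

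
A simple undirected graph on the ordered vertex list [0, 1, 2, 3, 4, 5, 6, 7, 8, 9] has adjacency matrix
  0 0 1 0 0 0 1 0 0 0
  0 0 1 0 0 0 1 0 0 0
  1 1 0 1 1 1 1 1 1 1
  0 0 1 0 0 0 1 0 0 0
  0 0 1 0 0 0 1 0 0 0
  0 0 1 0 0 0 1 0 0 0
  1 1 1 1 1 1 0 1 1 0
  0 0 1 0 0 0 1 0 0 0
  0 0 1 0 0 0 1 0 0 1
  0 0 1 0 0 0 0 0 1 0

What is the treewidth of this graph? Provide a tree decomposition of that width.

Treewidth 2.
One optimal decomposition is:
Bags: B1 = {2, 6, 7}  B2 = {2, 5, 6}  B3 = {2, 3, 6}  B4 = {2, 4, 6}  B5 = {2, 6, 8}  B6 = {0, 2, 6}  B7 = {2, 8, 9}  B8 = {1, 2, 6}
Tree: B1–B2, B1–B3, B3–B4, B1–B5, B2–B6, B5–B7, B1–B8

Each bag holds 3 vertices, so the decomposition has width 2, which upper-bounds the treewidth. Conversely, {2, 8, 9} is a clique of size 3, and the vertices of any clique must share a bag in every tree decomposition; so some bag has ≥ 3 vertices and tw(G) ≥ 2. Therefore the treewidth is 2.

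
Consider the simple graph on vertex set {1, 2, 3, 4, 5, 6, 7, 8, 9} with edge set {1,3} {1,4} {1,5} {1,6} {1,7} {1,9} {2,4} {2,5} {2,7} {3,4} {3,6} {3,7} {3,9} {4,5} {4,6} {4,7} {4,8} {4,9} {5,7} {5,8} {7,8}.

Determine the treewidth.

A width-3 tree decomposition is:
Bags: B1 = {4, 5, 7, 8}  B2 = {1, 4, 5, 7}  B3 = {1, 3, 4, 7}  B4 = {2, 4, 5, 7}  B5 = {1, 3, 4, 9}  B6 = {1, 3, 4, 6}
Tree: B1–B2, B2–B3, B2–B4, B3–B5, B3–B6
The largest bag has 4 vertices, giving width 3; this decomposition certifies tw(G) ≤ 3. Conversely, {4, 5, 7, 8} is a clique of size 4, and the vertices of any clique must share a bag in every tree decomposition; so some bag has ≥ 4 vertices and tw(G) ≥ 3. Combining the bounds, tw(G) = 3.

3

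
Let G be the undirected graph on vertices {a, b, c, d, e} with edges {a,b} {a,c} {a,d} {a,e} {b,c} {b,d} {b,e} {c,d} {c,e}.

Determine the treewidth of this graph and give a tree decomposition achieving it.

Treewidth 3.
One such decomposition:
Bags: B1 = {a, b, c, d}  B2 = {a, b, c, e}
Tree: B1–B2

Each bag holds 4 vertices, so the decomposition has width 3, which upper-bounds the treewidth. Conversely, {a, b, c, d} is a clique of size 4, and the vertices of any clique must share a bag in every tree decomposition; so some bag has ≥ 4 vertices and tw(G) ≥ 3. The upper and lower bounds meet at 3, so that is the treewidth.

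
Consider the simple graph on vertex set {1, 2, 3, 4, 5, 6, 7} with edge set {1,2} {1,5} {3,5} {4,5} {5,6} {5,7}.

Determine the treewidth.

A width-1 tree decomposition is:
Bags: B1 = {1, 5}  B2 = {4, 5}  B3 = {3, 5}  B4 = {1, 2}  B5 = {5, 7}  B6 = {5, 6}
Tree: B1–B2, B1–B3, B1–B4, B1–B5, B5–B6
Every bag has size at most 2, so the width is 2 − 1 = 1 and tw(G) ≤ 1. Any graph with an edge has treewidth ≥ 1, and G has the edge 1–5. Therefore the treewidth is 1.

1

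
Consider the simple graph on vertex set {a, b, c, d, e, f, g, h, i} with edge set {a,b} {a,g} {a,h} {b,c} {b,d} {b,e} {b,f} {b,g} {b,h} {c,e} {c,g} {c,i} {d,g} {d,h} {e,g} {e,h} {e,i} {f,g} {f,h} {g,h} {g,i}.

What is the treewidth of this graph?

A width-3 tree decomposition is:
Bags: B1 = {b, e, g, h}  B2 = {b, c, e, g}  B3 = {c, e, g, i}  B4 = {b, f, g, h}  B5 = {b, d, g, h}  B6 = {a, b, g, h}
Tree: B1–B2, B2–B3, B1–B4, B1–B5, B4–B6
Every bag has size at most 4, so the width is 4 − 1 = 3 and tw(G) ≤ 3. For the lower bound, the 4 vertices {b, d, g, h} are pairwise adjacent, and any tree decomposition puts a clique entirely inside one bag — forcing width ≥ 3. Hence tw(G) = 3 exactly.

3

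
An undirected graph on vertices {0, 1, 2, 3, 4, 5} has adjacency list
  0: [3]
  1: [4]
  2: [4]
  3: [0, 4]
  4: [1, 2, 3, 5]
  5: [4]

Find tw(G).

A width-1 tree decomposition is:
Bags: B1 = {0, 3}  B2 = {3, 4}  B3 = {2, 4}  B4 = {4, 5}  B5 = {1, 4}
Tree: B1–B2, B2–B3, B3–B4, B3–B5
Every bag has size at most 2, so the width is 2 − 1 = 1 and tw(G) ≤ 1. G has an edge, so its treewidth is at least 1. Hence tw(G) = 1 exactly.

1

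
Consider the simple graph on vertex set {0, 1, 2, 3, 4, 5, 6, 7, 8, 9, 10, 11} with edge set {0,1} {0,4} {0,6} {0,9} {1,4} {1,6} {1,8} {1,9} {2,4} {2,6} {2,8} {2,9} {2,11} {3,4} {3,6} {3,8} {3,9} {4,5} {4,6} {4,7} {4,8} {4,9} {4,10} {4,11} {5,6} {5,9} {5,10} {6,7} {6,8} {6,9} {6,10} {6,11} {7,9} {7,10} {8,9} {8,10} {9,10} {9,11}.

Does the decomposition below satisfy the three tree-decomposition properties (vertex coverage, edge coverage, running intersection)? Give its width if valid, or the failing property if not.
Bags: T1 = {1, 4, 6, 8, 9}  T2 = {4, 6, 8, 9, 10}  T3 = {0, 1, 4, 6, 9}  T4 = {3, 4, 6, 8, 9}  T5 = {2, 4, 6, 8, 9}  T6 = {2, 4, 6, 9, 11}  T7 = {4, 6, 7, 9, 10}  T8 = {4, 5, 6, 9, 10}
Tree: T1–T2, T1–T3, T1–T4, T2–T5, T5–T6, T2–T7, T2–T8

Checking the three conditions: (i) the bags cover all of {0, 1, 2, 3, 4, 5, 6, 7, 8, 9, 10, 11}; (ii) for each edge, some bag contains both endpoints; (iii) the bags containing any fixed vertex form a subtree. All hold, so the decomposition is valid with width 5 − 1 = 4.

Yes; width 4.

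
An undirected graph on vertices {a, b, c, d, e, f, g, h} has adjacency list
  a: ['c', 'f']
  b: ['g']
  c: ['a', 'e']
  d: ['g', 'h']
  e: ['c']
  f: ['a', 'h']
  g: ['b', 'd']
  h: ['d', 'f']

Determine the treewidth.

A width-1 tree decomposition is:
Bags: B1 = {c, e}  B2 = {a, c}  B3 = {a, f}  B4 = {f, h}  B5 = {d, h}  B6 = {d, g}  B7 = {b, g}
Tree: B1–B2, B2–B3, B3–B4, B4–B5, B5–B6, B6–B7
The largest bag has 2 vertices, giving width 1; this decomposition certifies tw(G) ≤ 1. Any graph with an edge has treewidth ≥ 1, and G has the edge e–c. Hence tw(G) = 1 exactly.

1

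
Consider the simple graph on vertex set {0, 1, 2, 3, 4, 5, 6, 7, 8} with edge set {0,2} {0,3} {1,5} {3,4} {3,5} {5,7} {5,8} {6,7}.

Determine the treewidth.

A width-1 tree decomposition is:
Bags: B1 = {5, 7}  B2 = {5, 8}  B3 = {3, 5}  B4 = {0, 3}  B5 = {1, 5}  B6 = {0, 2}  B7 = {6, 7}  B8 = {3, 4}
Tree: B1–B2, B2–B3, B3–B4, B3–B5, B4–B6, B1–B7, B3–B8
Each bag holds 2 vertices, so the decomposition has width 1, which upper-bounds the treewidth. Since G has at least one edge (e.g. 7–5), it is not an edgeless graph, so tw(G) ≥ 1. Therefore the treewidth is 1.

1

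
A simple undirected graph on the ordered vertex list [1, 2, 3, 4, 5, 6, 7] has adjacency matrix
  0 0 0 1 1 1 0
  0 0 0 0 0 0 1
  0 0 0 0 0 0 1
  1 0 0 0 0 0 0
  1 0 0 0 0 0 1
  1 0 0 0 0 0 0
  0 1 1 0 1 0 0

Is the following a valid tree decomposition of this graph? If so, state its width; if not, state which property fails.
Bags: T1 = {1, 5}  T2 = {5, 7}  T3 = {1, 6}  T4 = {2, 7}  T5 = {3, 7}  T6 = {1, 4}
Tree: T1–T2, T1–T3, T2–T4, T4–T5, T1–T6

Vertex coverage: the bags together contain {1, 2, 3, 4, 5, 6, 7}, the full vertex set. Edge coverage: each edge of G has both endpoints in at least one bag. Running intersection: for every vertex, the bags containing it form a connected subtree. All three properties hold, so this is a valid tree decomposition of width max|bag| − 1 = 1, and hence tw(G) ≤ 1.

Yes; width 1.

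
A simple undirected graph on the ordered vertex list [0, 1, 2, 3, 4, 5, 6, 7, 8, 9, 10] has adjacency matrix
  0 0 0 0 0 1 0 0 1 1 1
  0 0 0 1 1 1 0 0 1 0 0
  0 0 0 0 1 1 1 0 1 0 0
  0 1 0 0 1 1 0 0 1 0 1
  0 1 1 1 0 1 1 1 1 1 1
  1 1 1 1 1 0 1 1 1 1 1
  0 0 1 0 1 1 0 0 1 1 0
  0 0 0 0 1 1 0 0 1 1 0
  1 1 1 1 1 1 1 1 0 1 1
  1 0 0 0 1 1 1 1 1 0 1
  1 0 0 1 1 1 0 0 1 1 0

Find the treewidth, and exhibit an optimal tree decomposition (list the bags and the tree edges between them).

Every bag has size at most 5, so the width is 5 − 1 = 4 and tw(G) ≤ 4. On the other hand G contains the 5-clique {0, 5, 8, 9, 10}. A clique must lie in a single bag of any decomposition, so no decomposition can have width below 4. Therefore the treewidth is 4.

Treewidth 4.
One optimal decomposition is:
Bags: B1 = {4, 5, 6, 8, 9}  B2 = {4, 5, 8, 9, 10}  B3 = {0, 5, 8, 9, 10}  B4 = {3, 4, 5, 8, 10}  B5 = {1, 3, 4, 5, 8}  B6 = {2, 4, 5, 6, 8}  B7 = {4, 5, 7, 8, 9}
Tree: B1–B2, B2–B3, B2–B4, B4–B5, B1–B6, B2–B7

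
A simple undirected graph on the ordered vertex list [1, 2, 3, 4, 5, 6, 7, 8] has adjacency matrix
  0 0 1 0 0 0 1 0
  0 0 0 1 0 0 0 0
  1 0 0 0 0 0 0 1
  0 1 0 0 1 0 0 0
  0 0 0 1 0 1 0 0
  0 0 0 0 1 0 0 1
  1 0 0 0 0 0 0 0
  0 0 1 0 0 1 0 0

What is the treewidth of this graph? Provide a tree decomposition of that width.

Treewidth 1.
One optimal decomposition is:
Bags: B1 = {1, 7}  B2 = {1, 3}  B3 = {3, 8}  B4 = {6, 8}  B5 = {5, 6}  B6 = {4, 5}  B7 = {2, 4}
Tree: B1–B2, B2–B3, B3–B4, B4–B5, B5–B6, B6–B7

Every bag has size at most 2, so the width is 2 − 1 = 1 and tw(G) ≤ 1. G has an edge, so its treewidth is at least 1. Combining the bounds, tw(G) = 1.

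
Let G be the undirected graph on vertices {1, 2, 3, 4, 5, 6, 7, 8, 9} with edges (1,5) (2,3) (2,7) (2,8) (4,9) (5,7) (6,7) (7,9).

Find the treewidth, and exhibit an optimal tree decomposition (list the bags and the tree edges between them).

Each bag holds 2 vertices, so the decomposition has width 1, which upper-bounds the treewidth. Any graph with an edge has treewidth ≥ 1, and G has the edge 2–8. Hence tw(G) = 1 exactly.

Treewidth 1.
Bags: B1 = {2, 8}  B2 = {2, 7}  B3 = {2, 3}  B4 = {5, 7}  B5 = {6, 7}  B6 = {7, 9}  B7 = {1, 5}  B8 = {4, 9}
Tree: B1–B2, B1–B3, B2–B4, B4–B5, B4–B6, B4–B7, B6–B8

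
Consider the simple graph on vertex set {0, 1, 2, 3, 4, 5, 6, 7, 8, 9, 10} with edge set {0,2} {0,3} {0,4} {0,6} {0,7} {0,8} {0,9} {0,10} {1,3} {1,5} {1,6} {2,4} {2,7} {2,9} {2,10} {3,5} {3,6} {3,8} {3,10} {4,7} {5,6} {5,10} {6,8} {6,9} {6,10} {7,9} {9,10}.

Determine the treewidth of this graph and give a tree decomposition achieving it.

Treewidth 3.
Bags: B1 = {0, 6, 9, 10}  B2 = {0, 3, 6, 10}  B3 = {0, 2, 9, 10}  B4 = {3, 5, 6, 10}  B5 = {0, 2, 7, 9}  B6 = {1, 3, 5, 6}  B7 = {0, 2, 4, 7}  B8 = {0, 3, 6, 8}
Tree: B1–B2, B1–B3, B2–B4, B3–B5, B4–B6, B5–B7, B2–B8

Every bag has size at most 4, so the width is 4 − 1 = 3 and tw(G) ≤ 3. On the other hand G contains the 4-clique {0, 3, 6, 8}. A clique must lie in a single bag of any decomposition, so no decomposition can have width below 3. The upper and lower bounds meet at 3, so that is the treewidth.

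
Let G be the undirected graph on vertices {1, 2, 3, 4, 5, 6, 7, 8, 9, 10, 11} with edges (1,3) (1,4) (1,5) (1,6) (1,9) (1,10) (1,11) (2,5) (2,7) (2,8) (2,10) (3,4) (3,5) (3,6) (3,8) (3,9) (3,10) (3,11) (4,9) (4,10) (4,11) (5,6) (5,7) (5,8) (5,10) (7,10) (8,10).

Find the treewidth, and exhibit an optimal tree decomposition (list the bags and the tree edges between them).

Treewidth 3.
One such decomposition:
Bags: B1 = {1, 3, 5, 10}  B2 = {1, 3, 5, 6}  B3 = {3, 5, 8, 10}  B4 = {1, 3, 4, 10}  B5 = {1, 3, 4, 9}  B6 = {2, 5, 8, 10}  B7 = {1, 3, 4, 11}  B8 = {2, 5, 7, 10}
Tree: B1–B2, B1–B3, B1–B4, B4–B5, B3–B6, B5–B7, B6–B8

Every bag has size at most 4, so the width is 4 − 1 = 3 and tw(G) ≤ 3. On the other hand G contains the 4-clique {2, 5, 8, 10}. A clique must lie in a single bag of any decomposition, so no decomposition can have width below 3. Therefore the treewidth is 3.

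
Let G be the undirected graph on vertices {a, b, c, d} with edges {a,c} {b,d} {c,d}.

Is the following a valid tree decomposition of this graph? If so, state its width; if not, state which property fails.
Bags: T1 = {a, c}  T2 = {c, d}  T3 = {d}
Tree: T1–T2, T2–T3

No — vertex b appears in no bag.

A tree decomposition must satisfy three properties: every vertex lies in some bag; for every edge, both endpoints lie together in some bag; and for every vertex, the bags containing it form a connected subtree. Here vertex b appears in no bag, so the decomposition is invalid.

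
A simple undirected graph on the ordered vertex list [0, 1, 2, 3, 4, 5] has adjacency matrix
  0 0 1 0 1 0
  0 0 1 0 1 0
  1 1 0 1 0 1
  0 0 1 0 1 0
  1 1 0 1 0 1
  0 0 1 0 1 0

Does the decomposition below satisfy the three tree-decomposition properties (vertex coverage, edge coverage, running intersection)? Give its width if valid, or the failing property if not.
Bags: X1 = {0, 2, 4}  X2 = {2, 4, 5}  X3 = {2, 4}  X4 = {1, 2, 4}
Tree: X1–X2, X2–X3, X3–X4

A tree decomposition must satisfy three properties: every vertex lies in some bag; for every edge, both endpoints lie together in some bag; and for every vertex, the bags containing it form a connected subtree. Here vertex 3 appears in no bag, so the decomposition is invalid.

No — vertex 3 appears in no bag.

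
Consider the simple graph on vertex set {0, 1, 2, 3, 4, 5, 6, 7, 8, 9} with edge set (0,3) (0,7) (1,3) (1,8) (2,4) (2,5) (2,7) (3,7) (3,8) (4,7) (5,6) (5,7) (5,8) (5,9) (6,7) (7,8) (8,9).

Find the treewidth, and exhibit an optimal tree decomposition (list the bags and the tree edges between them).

Each bag holds 3 vertices, so the decomposition has width 2, which upper-bounds the treewidth. Conversely, {1, 3, 8} is a clique of size 3, and the vertices of any clique must share a bag in every tree decomposition; so some bag has ≥ 3 vertices and tw(G) ≥ 2. Combining the bounds, tw(G) = 2.

Treewidth 2.
Bags: B1 = {1, 3, 8}  B2 = {3, 7, 8}  B3 = {5, 7, 8}  B4 = {0, 3, 7}  B5 = {2, 5, 7}  B6 = {2, 4, 7}  B7 = {5, 6, 7}  B8 = {5, 8, 9}
Tree: B1–B2, B2–B3, B2–B4, B3–B5, B5–B6, B3–B7, B3–B8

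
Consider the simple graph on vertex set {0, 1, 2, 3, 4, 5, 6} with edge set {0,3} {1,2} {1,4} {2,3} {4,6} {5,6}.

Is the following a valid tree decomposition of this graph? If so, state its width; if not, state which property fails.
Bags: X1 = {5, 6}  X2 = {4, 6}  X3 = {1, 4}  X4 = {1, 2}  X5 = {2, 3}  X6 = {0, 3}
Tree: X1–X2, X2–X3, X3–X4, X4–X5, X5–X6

Vertex coverage: the bags together contain {0, 1, 2, 3, 4, 5, 6}, the full vertex set. Edge coverage: each edge of G has both endpoints in at least one bag. Running intersection: for every vertex, the bags containing it form a connected subtree. All three properties hold, so this is a valid tree decomposition of width max|bag| − 1 = 1, and hence tw(G) ≤ 1.

Yes; width 1.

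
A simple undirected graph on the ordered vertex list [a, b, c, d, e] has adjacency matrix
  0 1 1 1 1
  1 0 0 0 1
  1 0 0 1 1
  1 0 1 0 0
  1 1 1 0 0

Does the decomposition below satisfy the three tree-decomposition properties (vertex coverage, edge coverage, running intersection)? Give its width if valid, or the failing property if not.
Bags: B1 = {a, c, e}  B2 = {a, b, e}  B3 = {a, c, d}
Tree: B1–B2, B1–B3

Yes; width 2.

Checking the three conditions: (i) the bags cover all of {a, b, c, d, e}; (ii) for each edge, some bag contains both endpoints; (iii) the bags containing any fixed vertex form a subtree. All hold, so the decomposition is valid with width 3 − 1 = 2.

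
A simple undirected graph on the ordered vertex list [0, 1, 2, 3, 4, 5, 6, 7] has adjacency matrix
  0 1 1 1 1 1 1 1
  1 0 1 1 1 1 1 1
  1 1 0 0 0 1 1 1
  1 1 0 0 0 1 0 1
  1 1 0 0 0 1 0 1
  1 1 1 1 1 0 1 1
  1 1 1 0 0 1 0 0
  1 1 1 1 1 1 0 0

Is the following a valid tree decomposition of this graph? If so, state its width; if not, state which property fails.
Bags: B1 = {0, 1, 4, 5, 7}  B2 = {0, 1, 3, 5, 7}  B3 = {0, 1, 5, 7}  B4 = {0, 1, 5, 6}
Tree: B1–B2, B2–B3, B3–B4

No — vertex 2 appears in no bag.

A tree decomposition must satisfy three properties: every vertex lies in some bag; for every edge, both endpoints lie together in some bag; and for every vertex, the bags containing it form a connected subtree. Here vertex 2 appears in no bag, so the decomposition is invalid.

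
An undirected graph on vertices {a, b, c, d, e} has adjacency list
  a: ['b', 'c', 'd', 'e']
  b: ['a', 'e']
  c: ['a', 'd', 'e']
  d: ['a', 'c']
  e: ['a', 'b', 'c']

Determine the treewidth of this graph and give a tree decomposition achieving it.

Treewidth 2.
Bags: B1 = {a, c, d}  B2 = {a, c, e}  B3 = {a, b, e}
Tree: B1–B2, B2–B3

The largest bag has 3 vertices, giving width 2; this decomposition certifies tw(G) ≤ 2. On the other hand G contains the 3-clique {a, c, d}. A clique must lie in a single bag of any decomposition, so no decomposition can have width below 2. The upper and lower bounds meet at 2, so that is the treewidth.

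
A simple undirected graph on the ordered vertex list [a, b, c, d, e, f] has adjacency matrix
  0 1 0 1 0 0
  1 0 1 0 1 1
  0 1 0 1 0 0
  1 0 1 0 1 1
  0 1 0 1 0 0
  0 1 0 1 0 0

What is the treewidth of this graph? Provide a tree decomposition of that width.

The largest bag has 3 vertices, giving width 2; this decomposition certifies tw(G) ≤ 2. Since a–d–c–b–a is a cycle in G, G is not acyclic. Forests are exactly the graphs of treewidth ≤ 1, so tw(G) ≥ 2. Combining the bounds, tw(G) = 2.

Treewidth 2.
One optimal decomposition is:
Bags: B1 = {a, b, d}  B2 = {b, c, d}  B3 = {b, d, f}  B4 = {b, d, e}
Tree: B1–B2, B2–B3, B3–B4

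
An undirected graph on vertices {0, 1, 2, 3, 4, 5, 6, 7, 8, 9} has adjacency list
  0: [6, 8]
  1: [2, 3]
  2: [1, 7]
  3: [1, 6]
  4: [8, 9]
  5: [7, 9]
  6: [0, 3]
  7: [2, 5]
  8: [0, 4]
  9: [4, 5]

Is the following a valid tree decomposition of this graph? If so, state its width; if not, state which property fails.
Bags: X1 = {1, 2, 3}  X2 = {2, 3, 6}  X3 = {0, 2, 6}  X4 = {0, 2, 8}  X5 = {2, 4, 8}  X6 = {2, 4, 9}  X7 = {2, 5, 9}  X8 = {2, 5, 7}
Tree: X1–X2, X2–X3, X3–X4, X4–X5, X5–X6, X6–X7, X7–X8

Yes; width 2.

Every vertex of G appears in some bag (union = {0, 1, 2, 3, 4, 5, 6, 7, 8, 9}); every edge is covered by a bag; and for each vertex v the set of bags containing v is connected in the bag tree. The decomposition is therefore valid. The largest bag has 3 vertices, so the width is 2.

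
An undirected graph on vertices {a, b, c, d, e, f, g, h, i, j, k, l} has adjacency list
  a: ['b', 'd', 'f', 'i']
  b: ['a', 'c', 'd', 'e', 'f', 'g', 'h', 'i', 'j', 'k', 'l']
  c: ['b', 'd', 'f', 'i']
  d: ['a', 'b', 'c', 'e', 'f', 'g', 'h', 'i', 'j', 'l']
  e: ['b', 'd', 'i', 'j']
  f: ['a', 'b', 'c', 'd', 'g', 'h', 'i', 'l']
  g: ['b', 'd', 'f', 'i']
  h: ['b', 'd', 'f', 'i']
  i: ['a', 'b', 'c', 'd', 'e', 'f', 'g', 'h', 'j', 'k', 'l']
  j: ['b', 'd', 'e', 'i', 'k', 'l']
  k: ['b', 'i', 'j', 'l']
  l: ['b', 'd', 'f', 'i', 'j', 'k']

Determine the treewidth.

4

A width-4 tree decomposition is:
Bags: B1 = {b, c, d, f, i}  B2 = {b, d, f, g, i}  B3 = {b, d, f, h, i}  B4 = {b, d, f, i, l}  B5 = {b, d, i, j, l}  B6 = {a, b, d, f, i}  B7 = {b, i, j, k, l}  B8 = {b, d, e, i, j}
Tree: B1–B2, B1–B3, B2–B4, B4–B5, B3–B6, B5–B7, B5–B8
Every bag has size at most 5, so the width is 5 − 1 = 4 and tw(G) ≤ 4. On the other hand G contains the 5-clique {b, d, e, i, j}. A clique must lie in a single bag of any decomposition, so no decomposition can have width below 4. Therefore the treewidth is 4.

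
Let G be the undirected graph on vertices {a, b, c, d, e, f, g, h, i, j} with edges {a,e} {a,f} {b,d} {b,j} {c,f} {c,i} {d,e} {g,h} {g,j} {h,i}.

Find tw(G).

2

A width-2 tree decomposition is:
Bags: B1 = {b, g, j}  B2 = {b, g, h}  B3 = {b, h, i}  B4 = {b, c, i}  B5 = {b, c, f}  B6 = {a, b, f}  B7 = {a, b, e}  B8 = {b, d, e}
Tree: B1–B2, B2–B3, B3–B4, B4–B5, B5–B6, B6–B7, B7–B8
Each bag holds 3 vertices, so the decomposition has width 2, which upper-bounds the treewidth. Since b–j–g–h–i–c–f–a–e–d–b is a cycle in G, G is not acyclic. Forests are exactly the graphs of treewidth ≤ 1, so tw(G) ≥ 2. Combining the bounds, tw(G) = 2.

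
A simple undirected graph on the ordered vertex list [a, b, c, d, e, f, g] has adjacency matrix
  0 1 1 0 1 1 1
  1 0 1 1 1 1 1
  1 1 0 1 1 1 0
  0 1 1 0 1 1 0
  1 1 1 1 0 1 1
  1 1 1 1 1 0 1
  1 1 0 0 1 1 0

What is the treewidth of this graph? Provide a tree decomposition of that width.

Each bag holds 5 vertices, so the decomposition has width 4, which upper-bounds the treewidth. For the lower bound, the 5 vertices {a, b, e, f, g} are pairwise adjacent, and any tree decomposition puts a clique entirely inside one bag — forcing width ≥ 4. The upper and lower bounds meet at 4, so that is the treewidth.

Treewidth 4.
One optimal decomposition is:
Bags: B1 = {b, c, d, e, f}  B2 = {a, b, c, e, f}  B3 = {a, b, e, f, g}
Tree: B1–B2, B2–B3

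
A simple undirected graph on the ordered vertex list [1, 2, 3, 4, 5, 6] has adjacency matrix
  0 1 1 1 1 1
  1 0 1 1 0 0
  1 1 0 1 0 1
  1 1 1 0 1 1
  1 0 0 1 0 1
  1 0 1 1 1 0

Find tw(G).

3

A width-3 tree decomposition is:
Bags: B1 = {1, 2, 3, 4}  B2 = {1, 3, 4, 6}  B3 = {1, 4, 5, 6}
Tree: B1–B2, B2–B3
The largest bag has 4 vertices, giving width 3; this decomposition certifies tw(G) ≤ 3. Conversely, {1, 2, 3, 4} is a clique of size 4, and the vertices of any clique must share a bag in every tree decomposition; so some bag has ≥ 4 vertices and tw(G) ≥ 3. Therefore the treewidth is 3.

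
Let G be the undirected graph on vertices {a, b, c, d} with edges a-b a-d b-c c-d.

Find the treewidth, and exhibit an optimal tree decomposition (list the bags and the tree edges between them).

Every bag has size at most 3, so the width is 3 − 1 = 2 and tw(G) ≤ 2. Since b–a–d–c–b is a cycle in G, G is not acyclic. Forests are exactly the graphs of treewidth ≤ 1, so tw(G) ≥ 2. Therefore the treewidth is 2.

Treewidth 2.
One optimal decomposition is:
Bags: B1 = {a, b, d}  B2 = {b, c, d}
Tree: B1–B2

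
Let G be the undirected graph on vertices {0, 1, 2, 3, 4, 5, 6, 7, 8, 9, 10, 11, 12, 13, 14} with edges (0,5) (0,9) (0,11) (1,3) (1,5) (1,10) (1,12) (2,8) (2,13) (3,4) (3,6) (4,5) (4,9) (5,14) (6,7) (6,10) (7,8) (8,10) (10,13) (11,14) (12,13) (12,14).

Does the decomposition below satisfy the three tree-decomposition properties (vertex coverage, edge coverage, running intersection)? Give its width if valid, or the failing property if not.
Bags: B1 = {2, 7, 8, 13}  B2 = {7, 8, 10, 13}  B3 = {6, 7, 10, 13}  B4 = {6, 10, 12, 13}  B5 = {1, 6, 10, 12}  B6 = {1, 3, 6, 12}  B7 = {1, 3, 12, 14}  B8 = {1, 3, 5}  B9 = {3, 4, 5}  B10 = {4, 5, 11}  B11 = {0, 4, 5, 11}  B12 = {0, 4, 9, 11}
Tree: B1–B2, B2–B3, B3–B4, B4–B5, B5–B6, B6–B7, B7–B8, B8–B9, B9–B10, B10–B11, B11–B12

No — edge (14,5) lies in no bag.

A tree decomposition must satisfy three properties: every vertex lies in some bag; for every edge, both endpoints lie together in some bag; and for every vertex, the bags containing it form a connected subtree. Here edge (14,5) lies in no bag, so the decomposition is invalid.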